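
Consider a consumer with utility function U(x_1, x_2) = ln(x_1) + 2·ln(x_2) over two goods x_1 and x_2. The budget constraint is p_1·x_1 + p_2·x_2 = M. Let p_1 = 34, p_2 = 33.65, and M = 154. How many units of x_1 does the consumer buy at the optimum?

x_1* = 1.5098

MU_x_1/MU_x_2 = (x_2)/(2·x_1); tangency sets this equal to p_1/p_2.
Rearranging, p_2·x_2 = 2·p_1·x_1. Substituting into the budget gives p_1·x_1·(1 + 2) = M.
Demand: x_1*(p_1,p_2,M) = 1/3·M/p_1 and x_2* = 2/3·M/p_2.
At p_1=34, p_2=33.65, M=154: x_1* = 1/3·154/34 = 1.5098.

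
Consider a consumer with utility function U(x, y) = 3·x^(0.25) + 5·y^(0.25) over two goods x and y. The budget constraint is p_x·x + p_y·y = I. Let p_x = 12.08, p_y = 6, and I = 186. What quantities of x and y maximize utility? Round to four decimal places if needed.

MRS = MU_x/MU_y = (3/5)·(y/x)^(0.75). Set equal to p_x/p_y.
Hence y/x = ((5/3)·p_x/p_y)^(1/(0.75)), i.e. raised to the 4/3 power.
Substitute y = (y/x)·x into the budget: x* = I/(p_x + p_y·(y/x)).
Numerically y/x = 5.023649, so x* = 186/(12.08 + 6·5.023649) = 4.4053 and y* = 5.023649·4.4053 = 22.1307.

x* = 4.4053, y* = 22.1307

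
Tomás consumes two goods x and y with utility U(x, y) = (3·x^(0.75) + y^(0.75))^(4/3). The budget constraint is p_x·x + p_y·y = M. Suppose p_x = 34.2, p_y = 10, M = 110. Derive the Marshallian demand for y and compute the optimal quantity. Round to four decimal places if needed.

y* = 3.6365

Numerically y/x = 1.68896, so x* = 110/(34.2 + 10·1.68896) = 2.1531 and y* = 1.68896·2.1531 = 3.6365.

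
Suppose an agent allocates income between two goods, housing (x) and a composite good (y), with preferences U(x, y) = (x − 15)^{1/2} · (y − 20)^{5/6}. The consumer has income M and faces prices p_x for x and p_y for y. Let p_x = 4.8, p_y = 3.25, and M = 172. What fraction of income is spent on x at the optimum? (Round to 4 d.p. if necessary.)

share on x = 0.4949

Let x' = x−15, y' = y−20. MRS = (3/5)·y'/x' = p_x/p_y.
Substituting into the budget: x* = 15 + 0.375·(M − 15·p_x − 20·p_y)/p_x, and y* = 20 + 0.625·(…)/p_y.
Discretionary income = 172 − 15·4.8 − 20·3.25 = 35; x* = 15 + 0.375·35/4.8 = 17.7344; y* = 20 + 0.625·35/3.25 = 26.7308.
Expenditure on x: 4.8·17.7344 = 85.125; share = 0.4949.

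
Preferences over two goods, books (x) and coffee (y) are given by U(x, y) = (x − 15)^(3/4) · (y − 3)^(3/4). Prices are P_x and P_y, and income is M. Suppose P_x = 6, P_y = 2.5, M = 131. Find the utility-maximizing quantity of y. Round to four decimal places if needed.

MRS = (y−3)/(x−15). Tangency with P_x/P_y gives y−3 = (P_x/P_y)·(x−15).
Substituting into the budget: x* = 15 + 0.5·(M − 15·P_x − 3·P_y)/P_x, and y* = 3 + 0.5·(…)/P_y.
Discretionary income = 131 − 15·6 − 3·2.5 = 33.5; y* = 3 + 0.5·33.5/2.5 = 9.7.

y* = 9.7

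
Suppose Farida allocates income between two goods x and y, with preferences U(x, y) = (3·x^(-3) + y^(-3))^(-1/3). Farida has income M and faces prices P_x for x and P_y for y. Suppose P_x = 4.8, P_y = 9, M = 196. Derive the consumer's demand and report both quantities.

From the CES first-order condition, 3·(y/x)^(4) = P_x/P_y.
Hence y/x = ((1/3)·P_x/P_y)^(1/(4)), i.e. raised to the 0.25 power.
Substitute y = (y/x)·x into the budget: x* = M/(P_x + P_y·(y/x)).
Numerically y/x = 0.649336, so x* = 196/(4.8 + 9·0.649336) = 18.4141 and y* = 0.649336·18.4141 = 11.9569.

x* = 18.4141, y* = 11.9569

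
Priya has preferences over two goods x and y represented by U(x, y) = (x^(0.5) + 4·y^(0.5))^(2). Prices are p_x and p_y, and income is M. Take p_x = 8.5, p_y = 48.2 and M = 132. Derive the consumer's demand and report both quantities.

MRS = MU_x/MU_y = (1/4)·(y/x)^(0.5). Set equal to p_x/p_y.
Solve for the ratio: y/x = [4·p_x/p_y]^(2).
With the ratio pinned down, the budget gives x* = M/(p_x + p_y·(y/x)) and y* = (y/x)·x*.
Numerically y/x = 0.497581, so x* = 132/(8.5 + 48.2·0.497581) = 4.0636 and y* = 0.497581·4.0636 = 2.022.

x* = 4.0636, y* = 2.022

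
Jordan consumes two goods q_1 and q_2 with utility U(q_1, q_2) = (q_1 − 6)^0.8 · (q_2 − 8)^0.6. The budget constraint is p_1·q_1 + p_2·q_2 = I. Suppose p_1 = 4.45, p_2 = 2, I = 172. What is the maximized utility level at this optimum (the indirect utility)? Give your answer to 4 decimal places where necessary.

This is Cobb-Douglas in (q_1−6, q_2−8): tangency gives 0.8·p_2·(q_2−8) = 0.6·p_1·(q_1−6).
Substituting into the budget: q_1* = 6 + 4/7·(I − 6·p_1 − 8·p_2)/p_1, and q_2* = 8 + 3/7·(…)/p_2.
Discretionary income = 172 − 6·4.45 − 8·2 = 129.3; q_1* = 6 + 4/7·129.3/4.45 = 22.6035; q_2* = 8 + 3/7·129.3/2 = 35.7071.
Utility at the optimum: U(22.6035, 35.7071) = 69.4569.

V = 69.4569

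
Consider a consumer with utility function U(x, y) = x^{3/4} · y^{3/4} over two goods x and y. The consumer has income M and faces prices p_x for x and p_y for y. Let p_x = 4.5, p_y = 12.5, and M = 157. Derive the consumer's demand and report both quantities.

The MRS is y/x. Set MRS = p_x/p_y.
So 0.75·p_y·y = 0.75·p_x·x; combined with the budget, a share 0.5 of income goes to x.
Demand: x*(p_x,p_y,M) = 0.5·M/p_x and y* = 0.5·M/p_y.
At p_x=4.5, p_y=12.5, M=157: x* = 0.5·157/4.5 = 17.4444, y* = 6.28.

x* = 17.4444, y* = 6.28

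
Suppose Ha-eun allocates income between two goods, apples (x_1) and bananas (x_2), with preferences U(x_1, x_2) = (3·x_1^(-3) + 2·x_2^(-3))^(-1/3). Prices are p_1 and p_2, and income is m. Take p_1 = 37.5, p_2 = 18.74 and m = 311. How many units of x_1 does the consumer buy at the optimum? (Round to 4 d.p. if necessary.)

x_1* = 5.3955

MRS = MU_x_1/MU_x_2 = (3/2)·(x_2/x_1)^(4). Set equal to p_1/p_2.
Hence x_2/x_1 = ((2/3)·p_1/p_2)^(1/(4)), i.e. raised to the 0.25 power.
Substitute x_2 = (x_2/x_1)·x_1 into the budget: x_1* = m/(p_1 + p_2·(x_2/x_1)).
Numerically x_2/x_1 = 1.074713, so x_1* = 311/(37.5 + 18.74·1.074713) = 5.3955.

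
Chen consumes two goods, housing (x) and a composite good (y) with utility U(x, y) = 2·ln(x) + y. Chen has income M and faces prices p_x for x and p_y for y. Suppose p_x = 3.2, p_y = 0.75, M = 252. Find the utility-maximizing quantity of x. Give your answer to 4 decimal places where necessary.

MU_x = 2/x, MU_y = 1. Tangency: 2/x = p_x/p_y.
So x*(p_x,p_y) = 2·p_y/p_x, independent of income; and y* = (M − 2·p_y)/p_y.
At the given prices: x* = 2·0.75/3.2 = 0.4688.

x* = 0.4688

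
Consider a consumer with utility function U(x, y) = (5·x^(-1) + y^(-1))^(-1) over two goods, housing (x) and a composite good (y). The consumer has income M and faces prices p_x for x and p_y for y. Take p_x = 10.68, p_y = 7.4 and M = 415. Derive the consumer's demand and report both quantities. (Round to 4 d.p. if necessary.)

MRS = MU_x/MU_y = 5·(y/x)^(2). Set equal to p_x/p_y.
Solve for the ratio: y/x = [(1/5)·p_x/p_y]^(0.5).
With the ratio pinned down, the budget gives x* = M/(p_x + p_y·(y/x)) and y* = (y/x)·x*.
Numerically y/x = 0.53726, so x* = 415/(10.68 + 7.4·0.53726) = 28.3166 and y* = 0.53726·28.3166 = 15.2134.

x* = 28.3166, y* = 15.2134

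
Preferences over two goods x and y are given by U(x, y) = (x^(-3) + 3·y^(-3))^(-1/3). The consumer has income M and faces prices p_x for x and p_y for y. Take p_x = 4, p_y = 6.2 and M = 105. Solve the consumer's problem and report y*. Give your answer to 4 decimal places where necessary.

Numerically y/x = 1.179498, so x* = 105/(4 + 6.2·1.179498) = 9.2814 and y* = 1.179498·9.2814 = 10.9475.

y* = 10.9475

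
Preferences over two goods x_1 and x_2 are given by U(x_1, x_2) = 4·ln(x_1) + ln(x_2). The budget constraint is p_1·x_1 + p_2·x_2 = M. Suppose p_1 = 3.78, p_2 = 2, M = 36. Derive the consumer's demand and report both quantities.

x_1* = 7.619, x_2* = 3.6

Demand: x_1*(p_1,p_2,M) = 0.8·M/p_1 and x_2* = 0.2·M/p_2.
At p_1=3.78, p_2=2, M=36: x_1* = 0.8·36/3.78 = 7.619, x_2* = 3.6.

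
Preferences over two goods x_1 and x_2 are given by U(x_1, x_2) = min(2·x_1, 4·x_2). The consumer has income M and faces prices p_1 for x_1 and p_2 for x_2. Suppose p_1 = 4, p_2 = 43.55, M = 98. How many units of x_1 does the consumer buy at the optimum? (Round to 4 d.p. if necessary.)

With perfect complements, no substitution: consume in ratio x_1:x_2 = 4:2.
Budget: p_1·x_1 + p_2·(1/2)·x_1 = M, so (4·p_1 + 2·p_2)·x_1 = 4·M.
Demand: x_1*(p_1,p_2,M) = 4·M/(4·p_1 + 2·p_2), x_2* = 2·M/(4·p_1 + 2·p_2).
Here 4·4 + 2·43.55 = 103.1, giving x_1* = 3.8021.

x_1* = 3.8021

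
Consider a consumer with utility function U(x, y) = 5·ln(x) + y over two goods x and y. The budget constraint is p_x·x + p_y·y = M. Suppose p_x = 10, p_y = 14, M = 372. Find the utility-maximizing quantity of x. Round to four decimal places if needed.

Set MRS = p_x/p_y: (5/x)/1 = p_x/p_y.
So x*(p_x,p_y) = 5·p_y/p_x, independent of income; and y* = (M − 5·p_y)/p_y.
At the given prices: x* = 5·14/10 = 7.

x* = 7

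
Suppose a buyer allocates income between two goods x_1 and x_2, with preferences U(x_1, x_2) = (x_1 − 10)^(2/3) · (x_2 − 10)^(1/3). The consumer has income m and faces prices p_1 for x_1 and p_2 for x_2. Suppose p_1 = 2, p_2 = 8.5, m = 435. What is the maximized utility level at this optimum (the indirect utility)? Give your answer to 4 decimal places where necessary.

V = 53.8997

After buying the subsistence bundle (10, 10), a share 2/3 of the remaining income goes to x_1: x_1* = 10 + 2/3·(m − 10p_1 − 10p_2)/p_1.
Discretionary income = 435 − 10·2 − 10·8.5 = 330; x_1* = 10 + 2/3·330/2 = 120; x_2* = 10 + 1/3·330/8.5 = 22.9412.
Utility at the optimum: U(120, 22.9412) = 53.8997.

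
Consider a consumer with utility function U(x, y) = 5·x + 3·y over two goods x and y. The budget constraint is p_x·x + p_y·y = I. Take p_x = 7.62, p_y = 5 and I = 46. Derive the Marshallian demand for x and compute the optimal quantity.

x* = 6.0367

Perfect substitutes: compare marginal utility per dollar. 5/p_x vs 3/p_y → 0.6562 vs 0.6.
x gives more utility per dollar, so spend all income on x: x* = I/p_x, y* = 0.
Numerically: x* = 6.0367, y* = 0.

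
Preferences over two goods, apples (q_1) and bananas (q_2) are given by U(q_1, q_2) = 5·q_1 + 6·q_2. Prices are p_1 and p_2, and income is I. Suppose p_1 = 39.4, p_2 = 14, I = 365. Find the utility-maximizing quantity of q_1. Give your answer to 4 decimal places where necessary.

Perfect substitutes: compare marginal utility per dollar. 5/p_1 vs 6/p_2 → 0.1269 vs 0.4286.
q_2 gives more utility per dollar, so spend all income on q_2: q_2* = I/p_2, q_1* = 0.
Numerically: q_1* = 0, q_2* = 26.0714.

q_1* = 0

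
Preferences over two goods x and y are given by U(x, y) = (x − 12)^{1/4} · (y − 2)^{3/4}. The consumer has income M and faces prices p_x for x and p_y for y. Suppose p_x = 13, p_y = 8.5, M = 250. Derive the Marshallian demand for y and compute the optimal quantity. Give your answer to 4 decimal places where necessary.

y* = 8.7941

MRS = (1/3)·(y−2)/(x−12). Tangency with p_x/p_y gives y−2 = 3·(p_x/p_y)·(x−12).
After buying the subsistence bundle (12, 2), a share 0.25 of the remaining income goes to x: x* = 12 + 0.25·(M − 12p_x − 2p_y)/p_x.
Discretionary income = 250 − 12·13 − 2·8.5 = 77; y* = 2 + 0.75·77/8.5 = 8.7941.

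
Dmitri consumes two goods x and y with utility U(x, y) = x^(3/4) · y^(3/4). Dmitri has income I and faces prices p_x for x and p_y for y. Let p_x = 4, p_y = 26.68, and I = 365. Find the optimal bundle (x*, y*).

x* = 45.625, y* = 6.8403

MU_x/MU_y = (0.75·y)/(0.75·x); tangency sets this equal to p_x/p_y.
Rearranging, p_y·y = p_x·x. Substituting into the budget gives p_x·x·(1 + 1) = I.
Demand: x*(p_x,p_y,I) = 0.5·I/p_x and y* = 0.5·I/p_y.
At p_x=4, p_y=26.68, I=365: x* = 0.5·365/4 = 45.625, y* = 6.8403.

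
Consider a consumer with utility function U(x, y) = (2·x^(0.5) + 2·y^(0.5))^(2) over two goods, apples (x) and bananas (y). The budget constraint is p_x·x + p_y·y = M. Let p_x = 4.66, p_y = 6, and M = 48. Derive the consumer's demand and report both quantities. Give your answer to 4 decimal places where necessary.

MU_x ∝ 2·x^(-0.5), MU_y ∝ 2·y^(-0.5), so MRS = (y/x)^(0.5) = p_x/p_y.
Hence y/x = (p_x/p_y)^(1/(0.5)), i.e. raised to the 2 power.
With the ratio pinned down, the budget gives x* = M/(p_x + p_y·(y/x)) and y* = (y/x)·x*.
Numerically y/x = 0.603211, so x* = 48/(4.66 + 6·0.603211) = 5.7976 and y* = 0.603211·5.7976 = 3.4972.

x* = 5.7976, y* = 3.4972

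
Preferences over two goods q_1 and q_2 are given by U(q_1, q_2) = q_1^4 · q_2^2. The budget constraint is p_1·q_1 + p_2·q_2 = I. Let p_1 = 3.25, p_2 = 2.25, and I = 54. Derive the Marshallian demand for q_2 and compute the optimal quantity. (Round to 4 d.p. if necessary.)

The MRS is 2·q_2/q_1. Set MRS = p_1/p_2.
Rearranging, p_2·q_2 = (1/2)·p_1·q_1. Substituting into the budget gives p_1·q_1·(1 + (1/2)) = I.
Demand: q_1*(p_1,p_2,I) = 2/3·I/p_1 and q_2* = 1/3·I/p_2.
At p_1=3.25, p_2=2.25, I=54: q_2* = 1/3·54/2.25 = 8.

q_2* = 8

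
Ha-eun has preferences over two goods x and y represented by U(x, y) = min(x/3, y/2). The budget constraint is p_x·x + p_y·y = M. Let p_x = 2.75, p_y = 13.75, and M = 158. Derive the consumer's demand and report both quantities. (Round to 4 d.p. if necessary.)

Leontief preferences: the optimum is at the kink where x/3 = y/2, i.e. y = (2/3)·x.
Budget: p_x·x + p_y·(2/3)·x = M, so (3·p_x + 2·p_y)·x = 3·M.
Demand: x*(p_x,p_y,M) = 3·M/(3·p_x + 2·p_y), y* = 2·M/(3·p_x + 2·p_y).
Here 3·2.75 + 2·13.75 = 35.75, giving x* = 13.2587 and y* = 8.8392.

x* = 13.2587, y* = 8.8392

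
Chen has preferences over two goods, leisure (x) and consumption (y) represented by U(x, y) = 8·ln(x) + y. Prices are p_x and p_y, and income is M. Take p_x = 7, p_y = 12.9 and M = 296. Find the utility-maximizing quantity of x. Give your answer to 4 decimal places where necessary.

x* = 14.7429

So x*(p_x,p_y) = 8·p_y/p_x, independent of income; and y* = (M − 8·p_y)/p_y.
At the given prices: x* = 8·12.9/7 = 14.7429.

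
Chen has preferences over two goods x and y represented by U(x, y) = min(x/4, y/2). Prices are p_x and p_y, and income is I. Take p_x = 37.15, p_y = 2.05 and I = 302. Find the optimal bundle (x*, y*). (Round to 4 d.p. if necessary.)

With perfect complements, no substitution: consume in ratio x:y = 4:2.
Budget: p_x·x + p_y·(1/2)·x = I, so (4·p_x + 2·p_y)·x = 4·I.
Demand: x*(p_x,p_y,I) = 4·I/(4·p_x + 2·p_y), y* = 2·I/(4·p_x + 2·p_y).
Here 4·37.15 + 2·2.05 = 152.7, giving x* = 7.9109 and y* = 3.9555.

x* = 7.9109, y* = 3.9555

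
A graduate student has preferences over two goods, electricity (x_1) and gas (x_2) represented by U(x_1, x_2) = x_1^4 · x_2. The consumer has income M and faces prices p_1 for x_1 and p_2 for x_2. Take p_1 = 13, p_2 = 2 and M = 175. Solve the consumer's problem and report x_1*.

Tangency: MRS = 4·x_2/x_1 = p_1/p_2.
So 4·p_2·x_2 = p_1·x_1; combined with the budget, a share 0.8 of income goes to x_1.
Demand: x_1*(p_1,p_2,M) = 0.8·M/p_1 and x_2* = 0.2·M/p_2.
At p_1=13, p_2=2, M=175: x_1* = 0.8·175/13 = 10.7692.

x_1* = 10.7692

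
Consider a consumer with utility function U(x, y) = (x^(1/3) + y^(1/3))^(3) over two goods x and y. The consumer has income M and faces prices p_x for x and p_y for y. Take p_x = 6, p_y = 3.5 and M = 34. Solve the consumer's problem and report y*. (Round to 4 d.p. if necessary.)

y* = 5.5077

Numerically y/x = 2.244527, so x* = 34/(6 + 3.5·2.244527) = 2.4538 and y* = 2.244527·2.4538 = 5.5077.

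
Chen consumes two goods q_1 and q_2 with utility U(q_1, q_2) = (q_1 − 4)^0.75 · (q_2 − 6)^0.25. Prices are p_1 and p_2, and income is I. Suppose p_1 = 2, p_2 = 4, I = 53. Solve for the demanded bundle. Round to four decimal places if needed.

This is Cobb-Douglas in (q_1−4, q_2−6): tangency gives 0.75·p_2·(q_2−6) = 0.25·p_1·(q_1−4).
Substituting into the budget: q_1* = 4 + 0.75·(I − 4·p_1 − 6·p_2)/p_1, and q_2* = 6 + 0.25·(…)/p_2.
Discretionary income = 53 − 4·2 − 6·4 = 21; q_1* = 4 + 0.75·21/2 = 11.875; q_2* = 6 + 0.25·21/4 = 7.3125.

q_1* = 11.875, q_2* = 7.3125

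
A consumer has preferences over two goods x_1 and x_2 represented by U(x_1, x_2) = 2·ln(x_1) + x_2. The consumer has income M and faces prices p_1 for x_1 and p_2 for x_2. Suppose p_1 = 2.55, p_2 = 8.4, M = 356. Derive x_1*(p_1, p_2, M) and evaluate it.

So x_1*(p_1,p_2) = 2·p_2/p_1, independent of income; and x_2* = (M − 2·p_2)/p_2.
At the given prices: x_1* = 2·8.4/2.55 = 6.5882.

x_1* = 6.5882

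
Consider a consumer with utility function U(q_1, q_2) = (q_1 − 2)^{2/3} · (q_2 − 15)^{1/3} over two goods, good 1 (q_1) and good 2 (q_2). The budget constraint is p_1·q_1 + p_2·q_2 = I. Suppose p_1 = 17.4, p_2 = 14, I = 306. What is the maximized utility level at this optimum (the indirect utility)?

V = 2.001

After buying the subsistence bundle (2, 15), a share 2/3 of the remaining income goes to q_1: q_1* = 2 + 2/3·(I − 2p_1 − 15p_2)/p_1.
Discretionary income = 306 − 2·17.4 − 15·14 = 61.2; q_1* = 2 + 2/3·61.2/17.4 = 4.3448; q_2* = 15 + 1/3·61.2/14 = 16.4571.
Utility at the optimum: U(4.3448, 16.4571) = 2.001.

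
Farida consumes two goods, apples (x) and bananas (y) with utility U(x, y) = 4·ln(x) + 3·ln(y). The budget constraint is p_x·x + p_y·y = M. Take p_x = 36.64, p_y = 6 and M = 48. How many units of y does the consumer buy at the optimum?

Tangency: MRS = (4/3)·y/x = p_x/p_y.
So 4·p_y·y = 3·p_x·x; combined with the budget, a share 4/7 of income goes to x.
Demand: x*(p_x,p_y,M) = 4/7·M/p_x and y* = 3/7·M/p_y.
At p_x=36.64, p_y=6, M=48: y* = 3/7·48/6 = 3.4286.

y* = 3.4286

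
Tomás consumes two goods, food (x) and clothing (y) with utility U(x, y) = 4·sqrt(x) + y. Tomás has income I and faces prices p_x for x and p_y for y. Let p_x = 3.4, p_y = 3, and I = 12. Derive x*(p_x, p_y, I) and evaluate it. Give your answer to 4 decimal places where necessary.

Solve: √x = 2·p_y/p_x, so x*(p_x,p_y) = (2·p_y/p_x)², and y* = (I − p_x·x*)/p_y.
Plugging in: x* = (2·3/3.4)² = 3.1142.

x* = 3.1142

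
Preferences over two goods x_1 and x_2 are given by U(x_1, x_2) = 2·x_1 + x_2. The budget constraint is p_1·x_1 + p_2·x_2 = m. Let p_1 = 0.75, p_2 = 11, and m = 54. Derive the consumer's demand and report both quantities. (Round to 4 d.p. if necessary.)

Linear utility — the consumer picks whichever good has higher MU/price: 2/0.75 = 2.6667 vs 1/11 = 0.0909.
x_1 gives more utility per dollar, so spend all income on x_1: x_1* = m/p_1, x_2* = 0.
Numerically: x_1* = 72, x_2* = 0.

x_1* = 72, x_2* = 0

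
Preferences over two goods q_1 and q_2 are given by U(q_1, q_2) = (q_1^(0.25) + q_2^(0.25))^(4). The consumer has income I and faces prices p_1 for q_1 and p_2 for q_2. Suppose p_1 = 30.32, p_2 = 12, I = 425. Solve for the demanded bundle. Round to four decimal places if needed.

q_1* = 5.9344, q_2* = 20.4224

MRS = MU_q_1/MU_q_2 = (q_2/q_1)^(0.75). Set equal to p_1/p_2.
Hence q_2/q_1 = (p_1/p_2)^(1/(0.75)), i.e. raised to the 4/3 power.
Substitute q_2 = (q_2/q_1)·q_1 into the budget: q_1* = I/(p_1 + p_2·(q_2/q_1)).
Numerically q_2/q_1 = 3.441364, so q_1* = 425/(30.32 + 12·3.441364) = 5.9344 and q_2* = 3.441364·5.9344 = 20.4224.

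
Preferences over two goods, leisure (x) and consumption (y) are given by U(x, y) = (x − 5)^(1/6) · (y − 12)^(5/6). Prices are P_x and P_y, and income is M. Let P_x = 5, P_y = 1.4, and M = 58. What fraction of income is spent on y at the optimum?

MRS = (1/5)·(y−12)/(x−5). Tangency with P_x/P_y gives y−12 = 5·(P_x/P_y)·(x−5).
After buying the subsistence bundle (5, 12), a share 1/6 of the remaining income goes to x: x* = 5 + 1/6·(M − 5P_x − 12P_y)/P_x.
Discretionary income = 58 − 5·5 − 12·1.4 = 16.2; x* = 5 + 1/6·16.2/5 = 5.54; y* = 12 + 5/6·16.2/1.4 = 21.6429.
Expenditure on y: 1.4·21.6429 = 30.3; share = 0.5224.

share on y = 0.5224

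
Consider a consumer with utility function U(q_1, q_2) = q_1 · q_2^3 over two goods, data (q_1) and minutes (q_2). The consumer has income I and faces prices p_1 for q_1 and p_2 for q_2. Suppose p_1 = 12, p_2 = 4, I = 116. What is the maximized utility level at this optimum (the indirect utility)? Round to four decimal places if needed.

V = 24865.3477

The MRS is (1/3)·q_2/q_1. Set MRS = p_1/p_2.
Rearranging, p_2·q_2 = 3·p_1·q_1. Substituting into the budget gives p_1·q_1·(1 + 3) = I.
Demand: q_1*(p_1,p_2,I) = 0.25·I/p_1 and q_2* = 0.75·I/p_2.
At p_1=12, p_2=4, I=116: q_1* = 0.25·116/12 = 2.4167, q_2* = 21.75.
Utility at the optimum: U(2.4167, 21.75) = 24865.3477.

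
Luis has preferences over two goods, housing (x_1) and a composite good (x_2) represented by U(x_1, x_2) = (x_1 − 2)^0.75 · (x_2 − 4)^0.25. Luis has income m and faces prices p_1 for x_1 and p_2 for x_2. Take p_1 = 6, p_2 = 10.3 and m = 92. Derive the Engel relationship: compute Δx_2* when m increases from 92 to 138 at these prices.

Δx_2* = 1.1165

MRS = 3·(x_2−4)/(x_1−2). Tangency with p_1/p_2 gives x_2−4 = (1/3)·(p_1/p_2)·(x_1−2).
Substituting into the budget: x_1* = 2 + 0.75·(m − 2·p_1 − 4·p_2)/p_1, and x_2* = 4 + 0.25·(…)/p_2.
Discretionary income = 92 − 2·6 − 4·10.3 = 38.8; x_2* = 4 + 0.25·38.8/10.3 = 4.9417.
At m' = 138: x_2* = 6.0583. Change: 6.0583 − 4.9417 = 1.1165.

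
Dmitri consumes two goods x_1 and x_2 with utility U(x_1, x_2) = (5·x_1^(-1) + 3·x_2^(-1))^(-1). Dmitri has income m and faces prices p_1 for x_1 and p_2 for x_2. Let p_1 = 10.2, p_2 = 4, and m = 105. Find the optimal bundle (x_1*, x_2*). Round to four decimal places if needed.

Substitute x_2 = (x_2/x_1)·x_1 into the budget: x_1* = m/(p_1 + p_2·(x_2/x_1)).
Numerically x_2/x_1 = 1.236932, so x_1* = 105/(10.2 + 4·1.236932) = 6.9317 and x_2* = 1.236932·6.9317 = 8.5741.

x_1* = 6.9317, x_2* = 8.5741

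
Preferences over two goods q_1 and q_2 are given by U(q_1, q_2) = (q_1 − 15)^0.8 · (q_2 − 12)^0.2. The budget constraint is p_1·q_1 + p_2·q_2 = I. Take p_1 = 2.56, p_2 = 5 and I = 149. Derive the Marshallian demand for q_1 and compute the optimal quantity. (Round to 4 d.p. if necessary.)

This is Cobb-Douglas in (q_1−15, q_2−12): tangency gives 0.8·p_2·(q_2−12) = 0.2·p_1·(q_1−15).
Substituting into the budget: q_1* = 15 + 0.8·(I − 15·p_1 − 12·p_2)/p_1, and q_2* = 12 + 0.2·(…)/p_2.
Discretionary income = 149 − 15·2.56 − 12·5 = 50.6; q_1* = 15 + 0.8·50.6/2.56 = 30.8125.

q_1* = 30.8125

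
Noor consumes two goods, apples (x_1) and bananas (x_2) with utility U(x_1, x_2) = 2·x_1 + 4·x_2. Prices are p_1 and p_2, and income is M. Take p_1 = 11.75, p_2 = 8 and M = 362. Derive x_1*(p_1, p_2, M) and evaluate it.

x_1* = 0

Perfect substitutes: compare marginal utility per dollar. 2/p_1 vs 4/p_2 → 0.1702 vs 0.5.
x_2 gives more utility per dollar, so spend all income on x_2: x_2* = M/p_2, x_1* = 0.
Numerically: x_1* = 0, x_2* = 45.25.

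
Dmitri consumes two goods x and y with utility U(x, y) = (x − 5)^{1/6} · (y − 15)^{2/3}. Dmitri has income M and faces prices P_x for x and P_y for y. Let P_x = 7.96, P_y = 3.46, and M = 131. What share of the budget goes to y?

Let x' = x−5, y' = y−15. MRS = (1/4)·y'/x' = P_x/P_y.
Substituting into the budget: x* = 5 + 0.2·(M − 5·P_x − 15·P_y)/P_x, and y* = 15 + 0.8·(…)/P_y.
Discretionary income = 131 − 5·7.96 − 15·3.46 = 39.3; x* = 5 + 0.2·39.3/7.96 = 5.9874; y* = 15 + 0.8·39.3/3.46 = 24.0867.
Expenditure on y: 3.46·24.0867 = 83.34; share = 0.6362.

share on y = 0.6362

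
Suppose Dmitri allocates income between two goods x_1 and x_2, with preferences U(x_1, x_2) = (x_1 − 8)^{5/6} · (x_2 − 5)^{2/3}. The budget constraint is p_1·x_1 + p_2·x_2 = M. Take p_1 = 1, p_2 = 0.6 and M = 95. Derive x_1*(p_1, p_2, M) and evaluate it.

MRS = (5/4)·(x_2−5)/(x_1−8). Tangency with p_1/p_2 gives x_2−5 = (4/5)·(p_1/p_2)·(x_1−8).
Substituting into the budget: x_1* = 8 + 5/9·(M − 8·p_1 − 5·p_2)/p_1, and x_2* = 5 + 4/9·(…)/p_2.
Discretionary income = 95 − 8·1 − 5·0.6 = 84; x_1* = 8 + 5/9·84/1 = 54.6667.

x_1* = 54.6667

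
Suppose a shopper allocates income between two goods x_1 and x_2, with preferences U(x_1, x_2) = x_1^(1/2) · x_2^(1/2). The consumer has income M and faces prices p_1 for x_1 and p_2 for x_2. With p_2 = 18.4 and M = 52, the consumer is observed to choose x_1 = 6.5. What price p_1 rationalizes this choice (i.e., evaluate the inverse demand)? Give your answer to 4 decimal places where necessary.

p_1 = 4

Tangency: MRS = x_2/x_1 = p_1/p_2.
Rearranging, p_2·x_2 = p_1·x_1. Substituting into the budget gives p_1·x_1·(1 + 1) = M.
Demand: x_1*(p_1,p_2,M) = 0.5·M/p_1 and x_2* = 0.5·M/p_2.
Set x_1* = 6.5 in the demand function and solve for p_1: p_1 = 4.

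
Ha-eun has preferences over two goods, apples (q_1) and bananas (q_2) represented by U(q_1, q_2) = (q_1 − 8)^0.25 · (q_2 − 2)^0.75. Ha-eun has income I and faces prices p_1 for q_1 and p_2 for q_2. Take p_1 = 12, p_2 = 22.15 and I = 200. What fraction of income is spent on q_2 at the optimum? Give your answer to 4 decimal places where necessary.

After buying the subsistence bundle (8, 2), a share 0.25 of the remaining income goes to q_1: q_1* = 8 + 0.25·(I − 8p_1 − 2p_2)/p_1.
Discretionary income = 200 − 8·12 − 2·22.15 = 59.7; q_1* = 8 + 0.25·59.7/12 = 9.2438; q_2* = 2 + 0.75·59.7/22.15 = 4.0214.
Expenditure on q_2: 22.15·4.0214 = 89.075; share = 0.4454.

share on q_2 = 0.4454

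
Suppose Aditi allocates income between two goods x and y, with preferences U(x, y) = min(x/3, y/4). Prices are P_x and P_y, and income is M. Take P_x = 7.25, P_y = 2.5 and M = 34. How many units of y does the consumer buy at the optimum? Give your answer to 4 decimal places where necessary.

y* = 4.2835

With perfect complements, no substitution: consume in ratio x:y = 3:4.
Budget: P_x·x + P_y·(4/3)·x = M, so (3·P_x + 4·P_y)·x = 3·M.
Demand: x*(P_x,P_y,M) = 3·M/(3·P_x + 4·P_y), y* = 4·M/(3·P_x + 4·P_y).
Here 3·7.25 + 4·2.5 = 31.75, giving y* = 4.2835.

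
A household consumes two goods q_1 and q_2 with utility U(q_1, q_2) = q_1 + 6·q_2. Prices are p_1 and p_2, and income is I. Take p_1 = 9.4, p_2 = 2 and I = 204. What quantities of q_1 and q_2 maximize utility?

q_1* = 0, q_2* = 102

Perfect substitutes: compare marginal utility per dollar. 1/p_1 vs 6/p_2 → 0.1064 vs 3.
q_2 gives more utility per dollar, so spend all income on q_2: q_2* = I/p_2, q_1* = 0.
Numerically: q_1* = 0, q_2* = 102.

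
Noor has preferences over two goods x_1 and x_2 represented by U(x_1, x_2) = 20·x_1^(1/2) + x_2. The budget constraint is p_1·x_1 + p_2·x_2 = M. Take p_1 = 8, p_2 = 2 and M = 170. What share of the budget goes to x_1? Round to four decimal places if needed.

Set MRS = p_1/p_2: 10·x_1^(−1/2) = p_1/p_2.
Solve: √x_1 = 10·p_2/p_1, so x_1*(p_1,p_2) = (10·p_2/p_1)², and x_2* = (M − p_1·x_1*)/p_2.
Plugging in: x_1* = (10·2/8)² = 6.25, x_2* = 60.
Expenditure on x_1: 8·6.25 = 50; share = 0.2941.

share on x_1 = 0.2941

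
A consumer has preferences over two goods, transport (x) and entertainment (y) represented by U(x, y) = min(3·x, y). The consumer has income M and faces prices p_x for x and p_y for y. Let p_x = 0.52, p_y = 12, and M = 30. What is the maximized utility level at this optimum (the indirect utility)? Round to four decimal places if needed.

Demand: x*(p_x,p_y,M) = M/(p_x + 3·p_y), y* = 3·M/(p_x + 3·p_y).
Here 0.52 + 3·12 = 36.52, giving x* = 0.8215 and y* = 2.4644.
Utility at the optimum: U(0.8215, 2.4644) = 2.4644.

V = 2.4644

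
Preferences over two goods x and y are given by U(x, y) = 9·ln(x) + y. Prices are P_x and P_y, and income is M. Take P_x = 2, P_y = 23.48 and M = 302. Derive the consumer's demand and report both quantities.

x* = 105.66, y* = 3.862

So x*(P_x,P_y) = 9·P_y/P_x, independent of income; and y* = (M − 9·P_y)/P_y.
At the given prices: x* = 9·23.48/2 = 105.66, and y* = 3.862.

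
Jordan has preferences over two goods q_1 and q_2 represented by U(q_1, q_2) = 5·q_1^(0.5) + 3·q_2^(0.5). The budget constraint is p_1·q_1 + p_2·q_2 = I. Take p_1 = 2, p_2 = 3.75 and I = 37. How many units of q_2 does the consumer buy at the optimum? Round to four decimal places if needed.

q_2* = 1.5893

With the ratio pinned down, the budget gives q_1* = I/(p_1 + p_2·(q_2/q_1)) and q_2* = (q_2/q_1)·q_1*.
Numerically q_2/q_1 = 0.1024, so q_1* = 37/(2 + 3.75·0.1024) = 15.5201 and q_2* = 0.1024·15.5201 = 1.5893.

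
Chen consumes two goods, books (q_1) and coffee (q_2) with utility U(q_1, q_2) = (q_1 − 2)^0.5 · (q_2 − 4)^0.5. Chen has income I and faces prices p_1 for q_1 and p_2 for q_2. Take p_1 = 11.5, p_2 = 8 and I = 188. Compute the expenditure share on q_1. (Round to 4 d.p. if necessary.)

After buying the subsistence bundle (2, 4), a share 0.5 of the remaining income goes to q_1: q_1* = 2 + 0.5·(I − 2p_1 − 4p_2)/p_1.
Discretionary income = 188 − 2·11.5 − 4·8 = 133; q_1* = 2 + 0.5·133/11.5 = 7.7826; q_2* = 4 + 0.5·133/8 = 12.3125.
Expenditure on q_1: 11.5·7.7826 = 89.5; share = 0.4761.

share on q_1 = 0.4761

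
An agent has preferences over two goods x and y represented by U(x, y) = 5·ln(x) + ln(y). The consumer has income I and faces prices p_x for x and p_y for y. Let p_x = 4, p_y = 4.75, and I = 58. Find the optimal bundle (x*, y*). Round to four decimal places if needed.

MU_x/MU_y = (5·y)/(x); tangency sets this equal to p_x/p_y.
So 5·p_y·y = p_x·x; combined with the budget, a share 5/6 of income goes to x.
Demand: x*(p_x,p_y,I) = 5/6·I/p_x and y* = 1/6·I/p_y.
At p_x=4, p_y=4.75, I=58: x* = 5/6·58/4 = 12.0833, y* = 2.0351.

x* = 12.0833, y* = 2.0351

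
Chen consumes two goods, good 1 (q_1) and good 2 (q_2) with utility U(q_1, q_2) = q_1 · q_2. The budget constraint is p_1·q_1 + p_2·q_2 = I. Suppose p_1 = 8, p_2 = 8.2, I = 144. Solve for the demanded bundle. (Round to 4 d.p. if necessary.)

At p_1=8, p_2=8.2, I=144: q_1* = 0.5·144/8 = 9, q_2* = 8.7805.

q_1* = 9, q_2* = 8.7805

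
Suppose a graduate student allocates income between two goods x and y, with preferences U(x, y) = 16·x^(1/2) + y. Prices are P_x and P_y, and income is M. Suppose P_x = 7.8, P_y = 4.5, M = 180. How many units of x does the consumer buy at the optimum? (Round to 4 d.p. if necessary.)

Thus x* = (8·P_y/P_x)² — independent of M — with the rest of income spent on y.
Plugging in: x* = (8·4.5/7.8)² = 21.3018.

x* = 21.3018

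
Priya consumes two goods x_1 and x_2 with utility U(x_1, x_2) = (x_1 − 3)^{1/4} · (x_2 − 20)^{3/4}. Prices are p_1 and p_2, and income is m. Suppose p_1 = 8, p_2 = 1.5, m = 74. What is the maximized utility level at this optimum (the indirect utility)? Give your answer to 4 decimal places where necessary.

V = 5

Substituting into the budget: x_1* = 3 + 0.25·(m − 3·p_1 − 20·p_2)/p_1, and x_2* = 20 + 0.75·(…)/p_2.
Discretionary income = 74 − 3·8 − 20·1.5 = 20; x_1* = 3 + 0.25·20/8 = 3.625; x_2* = 20 + 0.75·20/1.5 = 30.
Utility at the optimum: U(3.625, 30) = 5.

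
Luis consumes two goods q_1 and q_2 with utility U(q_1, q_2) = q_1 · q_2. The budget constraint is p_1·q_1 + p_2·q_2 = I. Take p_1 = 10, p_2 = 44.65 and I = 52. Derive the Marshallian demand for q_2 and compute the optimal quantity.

q_2* = 0.5823

MU_q_1/MU_q_2 = (q_2)/(q_1); tangency sets this equal to p_1/p_2.
Rearranging, p_2·q_2 = p_1·q_1. Substituting into the budget gives p_1·q_1·(1 + 1) = I.
Demand: q_1*(p_1,p_2,I) = 0.5·I/p_1 and q_2* = 0.5·I/p_2.
At p_1=10, p_2=44.65, I=52: q_2* = 0.5·52/44.65 = 0.5823.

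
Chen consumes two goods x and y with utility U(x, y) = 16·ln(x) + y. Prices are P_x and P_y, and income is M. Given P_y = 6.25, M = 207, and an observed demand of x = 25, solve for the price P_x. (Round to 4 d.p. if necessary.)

P_x = 4

Set MRS = P_x/P_y: (16/x)/1 = P_x/P_y.
So x*(P_x,P_y) = 16·P_y/P_x, independent of income; and y* = (M − 16·P_y)/P_y.
Set x* = 25 in the demand function and solve for P_x: P_x = 4.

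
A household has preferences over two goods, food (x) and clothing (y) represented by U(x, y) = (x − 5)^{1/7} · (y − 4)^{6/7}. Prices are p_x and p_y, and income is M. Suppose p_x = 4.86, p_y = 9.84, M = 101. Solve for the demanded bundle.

MRS = (1/6)·(y−4)/(x−5). Tangency with p_x/p_y gives y−4 = 6·(p_x/p_y)·(x−5).
Substituting into the budget: x* = 5 + 1/7·(M − 5·p_x − 4·p_y)/p_x, and y* = 4 + 6/7·(…)/p_y.
Discretionary income = 101 − 5·4.86 − 4·9.84 = 37.34; x* = 5 + 1/7·37.34/4.86 = 6.0976; y* = 4 + 6/7·37.34/9.84 = 7.2526.

x* = 6.0976, y* = 7.2526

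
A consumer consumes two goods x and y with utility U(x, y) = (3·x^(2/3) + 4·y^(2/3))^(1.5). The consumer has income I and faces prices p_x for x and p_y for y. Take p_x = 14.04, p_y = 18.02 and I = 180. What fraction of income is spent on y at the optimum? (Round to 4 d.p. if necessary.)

share on y = 0.59

From the CES first-order condition, (3/4)·(y/x)^(1/3) = p_x/p_y.
Solve for the ratio: y/x = [(4/3)·p_x/p_y]^(3).
With the ratio pinned down, the budget gives x* = I/(p_x + p_y·(y/x)) and y* = (y/x)·x*.
Numerically y/x = 1.121123, so x* = 180/(14.04 + 18.02·1.121123) = 5.2566 and y* = 1.121123·5.2566 = 5.8933.
Expenditure on y: 18.02·5.8933 = 106.1973; share = 0.59.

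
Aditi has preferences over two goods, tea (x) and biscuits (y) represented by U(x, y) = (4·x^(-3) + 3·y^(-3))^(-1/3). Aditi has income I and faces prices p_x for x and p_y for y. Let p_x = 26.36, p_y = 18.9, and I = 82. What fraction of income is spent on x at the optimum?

Substitute y = (y/x)·x into the budget: x* = I/(p_x + p_y·(y/x)).
Numerically y/x = 1.011314, so x* = 82/(26.36 + 18.9·1.011314) = 1.8032 and y* = 1.011314·1.8032 = 1.8236.
Expenditure on x: 26.36·1.8032 = 47.5333; share = 0.5797.

share on x = 0.5797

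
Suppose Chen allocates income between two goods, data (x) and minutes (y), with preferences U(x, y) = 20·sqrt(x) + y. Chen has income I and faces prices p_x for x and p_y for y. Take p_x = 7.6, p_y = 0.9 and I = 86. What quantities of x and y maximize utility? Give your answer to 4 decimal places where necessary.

x* = 1.4024, y* = 83.7135

MU_x = 10/√x, MU_y = 1. Tangency: 10/√x = p_x/p_y.
Thus x* = (10·p_y/p_x)² — independent of I — with the rest of income spent on y.
Plugging in: x* = (10·0.9/7.6)² = 1.4024, y* = 83.7135.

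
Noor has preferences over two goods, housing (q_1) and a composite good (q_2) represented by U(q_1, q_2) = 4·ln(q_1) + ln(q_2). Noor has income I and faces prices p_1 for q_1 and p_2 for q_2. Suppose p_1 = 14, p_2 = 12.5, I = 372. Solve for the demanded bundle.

At p_1=14, p_2=12.5, I=372: q_1* = 0.8·372/14 = 21.2571, q_2* = 5.952.

q_1* = 21.2571, q_2* = 5.952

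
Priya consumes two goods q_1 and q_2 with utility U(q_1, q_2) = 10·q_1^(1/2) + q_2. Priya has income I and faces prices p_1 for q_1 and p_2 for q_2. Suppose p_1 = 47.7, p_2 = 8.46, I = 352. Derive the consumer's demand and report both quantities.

q_1* = 0.7864, q_2* = 37.1736

Set MRS = p_1/p_2: 5·q_1^(−1/2) = p_1/p_2.
Solve: √q_1 = 5·p_2/p_1, so q_1*(p_1,p_2) = (5·p_2/p_1)², and q_2* = (I − p_1·q_1*)/p_2.
Plugging in: q_1* = (5·8.46/47.7)² = 0.7864, q_2* = 37.1736.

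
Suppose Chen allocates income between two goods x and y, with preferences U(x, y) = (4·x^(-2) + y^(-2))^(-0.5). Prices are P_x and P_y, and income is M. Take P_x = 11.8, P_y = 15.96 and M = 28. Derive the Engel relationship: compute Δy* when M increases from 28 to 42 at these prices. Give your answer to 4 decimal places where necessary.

Δy* = 0.3817

MRS = MU_x/MU_y = 4·(y/x)^(3). Set equal to P_x/P_y.
Hence y/x = ((1/4)·P_x/P_y)^(1/(3)), i.e. raised to the 1/3 power.
With the ratio pinned down, the budget gives x* = M/(P_x + P_y·(y/x)) and y* = (y/x)·x*.
Numerically y/x = 0.569635, so x* = 28/(11.8 + 15.96·0.569635) = 1.3403 and y* = 0.569635·1.3403 = 0.7635.
At M' = 42: y* = 1.1452. Change: 1.1452 − 0.7635 = 0.3817.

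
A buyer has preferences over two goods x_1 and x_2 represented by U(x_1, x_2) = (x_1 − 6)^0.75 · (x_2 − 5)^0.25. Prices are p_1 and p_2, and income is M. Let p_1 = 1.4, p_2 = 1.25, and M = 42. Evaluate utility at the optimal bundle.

This is Cobb-Douglas in (x_1−6, x_2−5): tangency gives 0.75·p_2·(x_2−5) = 0.25·p_1·(x_1−6).
After buying the subsistence bundle (6, 5), a share 0.75 of the remaining income goes to x_1: x_1* = 6 + 0.75·(M − 6p_1 − 5p_2)/p_1.
Discretionary income = 42 − 6·1.4 − 5·1.25 = 27.35; x_1* = 6 + 0.75·27.35/1.4 = 20.6518; x_2* = 5 + 0.25·27.35/1.25 = 10.47.
Utility at the optimum: U(20.6518, 10.47) = 11.4529.

V = 11.4529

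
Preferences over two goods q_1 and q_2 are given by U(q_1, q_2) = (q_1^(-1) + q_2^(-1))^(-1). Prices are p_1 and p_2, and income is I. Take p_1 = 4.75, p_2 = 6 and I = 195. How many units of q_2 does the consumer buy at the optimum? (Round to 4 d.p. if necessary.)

q_2* = 17.198

MU_q_1 ∝ q_1^(-2), MU_q_2 ∝ q_2^(-2), so MRS = (q_2/q_1)^(2) = p_1/p_2.
Hence q_2/q_1 = (p_1/p_2)^(1/(2)), i.e. raised to the 0.5 power.
With the ratio pinned down, the budget gives q_1* = I/(p_1 + p_2·(q_2/q_1)) and q_2* = (q_2/q_1)·q_1*.
Numerically q_2/q_1 = 0.889757, so q_1* = 195/(4.75 + 6·0.889757) = 19.3289 and q_2* = 0.889757·19.3289 = 17.198.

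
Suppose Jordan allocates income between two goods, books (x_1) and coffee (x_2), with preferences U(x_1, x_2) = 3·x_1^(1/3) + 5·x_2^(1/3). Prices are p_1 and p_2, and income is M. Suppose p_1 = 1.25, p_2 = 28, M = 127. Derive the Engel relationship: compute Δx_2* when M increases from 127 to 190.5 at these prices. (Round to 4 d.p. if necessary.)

MU_x_1 ∝ 3·x_1^(-2/3), MU_x_2 ∝ 5·x_2^(-2/3), so MRS = (3/5)·(x_2/x_1)^(2/3) = p_1/p_2.
Hence x_2/x_1 = ((5/3)·p_1/p_2)^(1/(2/3)), i.e. raised to the 1.5 power.
With the ratio pinned down, the budget gives x_1* = M/(p_1 + p_2·(x_2/x_1)) and x_2* = (x_2/x_1)·x_1*.
Numerically x_2/x_1 = 0.020296, so x_1* = 127/(1.25 + 28·0.020296) = 69.8464 and x_2* = 0.020296·69.8464 = 1.4176.
At M' = 190.5: x_2* = 2.1264. Change: 2.1264 − 1.4176 = 0.7088.

Δx_2* = 0.7088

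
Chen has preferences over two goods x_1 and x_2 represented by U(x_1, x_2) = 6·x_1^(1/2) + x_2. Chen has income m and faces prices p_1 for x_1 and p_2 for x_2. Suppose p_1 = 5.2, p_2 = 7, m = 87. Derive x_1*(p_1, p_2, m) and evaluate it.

x_1* = 16.3092

Plugging in: x_1* = (3·7/5.2)² = 16.3092.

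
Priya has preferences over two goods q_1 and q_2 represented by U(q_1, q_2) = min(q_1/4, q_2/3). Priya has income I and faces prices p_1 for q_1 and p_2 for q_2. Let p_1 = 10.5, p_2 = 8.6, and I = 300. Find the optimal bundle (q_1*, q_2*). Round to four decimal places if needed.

q_1* = 17.6991, q_2* = 13.2743

With perfect complements, no substitution: consume in ratio q_1:q_2 = 4:3.
Budget: p_1·q_1 + p_2·(3/4)·q_1 = I, so (4·p_1 + 3·p_2)·q_1 = 4·I.
Demand: q_1*(p_1,p_2,I) = 4·I/(4·p_1 + 3·p_2), q_2* = 3·I/(4·p_1 + 3·p_2).
Here 4·10.5 + 3·8.6 = 67.8, giving q_1* = 17.6991 and q_2* = 13.2743.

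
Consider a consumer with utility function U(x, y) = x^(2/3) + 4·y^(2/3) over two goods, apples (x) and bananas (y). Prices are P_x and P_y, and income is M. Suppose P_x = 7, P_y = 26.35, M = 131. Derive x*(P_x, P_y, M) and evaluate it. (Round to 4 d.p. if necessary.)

x* = 3.3923

From the CES first-order condition, (1/4)·(y/x)^(1/3) = P_x/P_y.
Hence y/x = (4·P_x/P_y)^(1/(1/3)), i.e. raised to the 3 power.
Substitute y = (y/x)·x into the budget: x* = M/(P_x + P_y·(y/x)).
Numerically y/x = 1.199865, so x* = 131/(7 + 26.35·1.199865) = 3.3923.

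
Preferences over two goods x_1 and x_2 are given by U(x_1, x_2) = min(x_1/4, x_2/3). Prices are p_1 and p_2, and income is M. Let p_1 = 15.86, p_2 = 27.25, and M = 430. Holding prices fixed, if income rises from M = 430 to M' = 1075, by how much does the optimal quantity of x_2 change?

Δx_2* = 13.3274

With perfect complements, no substitution: consume in ratio x_1:x_2 = 4:3.
Budget: p_1·x_1 + p_2·(3/4)·x_1 = M, so (4·p_1 + 3·p_2)·x_1 = 4·M.
Demand: x_1*(p_1,p_2,M) = 4·M/(4·p_1 + 3·p_2), x_2* = 3·M/(4·p_1 + 3·p_2).
Here 4·15.86 + 3·27.25 = 145.19, giving x_2* = 8.8849.
At M' = 1075: x_2* = 22.2123. Change: 22.2123 − 8.8849 = 13.3274.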